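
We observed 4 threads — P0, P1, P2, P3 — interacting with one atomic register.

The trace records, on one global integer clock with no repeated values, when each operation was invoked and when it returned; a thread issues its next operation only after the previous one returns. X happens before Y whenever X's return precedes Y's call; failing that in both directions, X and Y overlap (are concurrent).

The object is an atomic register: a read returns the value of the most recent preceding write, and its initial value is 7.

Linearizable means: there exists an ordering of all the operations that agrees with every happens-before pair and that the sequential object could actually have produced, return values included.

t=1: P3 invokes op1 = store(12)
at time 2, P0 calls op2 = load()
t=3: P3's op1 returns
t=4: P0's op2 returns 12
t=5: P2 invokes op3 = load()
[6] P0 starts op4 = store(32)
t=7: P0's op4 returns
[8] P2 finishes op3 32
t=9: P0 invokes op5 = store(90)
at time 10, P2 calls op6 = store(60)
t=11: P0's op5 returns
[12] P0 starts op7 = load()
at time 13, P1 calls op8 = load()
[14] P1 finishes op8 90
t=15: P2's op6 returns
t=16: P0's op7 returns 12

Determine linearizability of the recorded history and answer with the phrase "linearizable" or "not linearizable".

cut after 15 events: linearizable; cut after 16 events (op7 responds, time 16): not linearizable
the 8 completed operations admit 32 real-time orders; each fails the atomic register replay
take op1, op2, op3, op4, op5, op6, op7, op8: step 3 already fails, because op3 load() → 32 cannot occur there
take op1, op2, op3, op4, op5, op6, op8, op7: step 3 already fails, because op3 load() → 32 cannot occur there

not linearizable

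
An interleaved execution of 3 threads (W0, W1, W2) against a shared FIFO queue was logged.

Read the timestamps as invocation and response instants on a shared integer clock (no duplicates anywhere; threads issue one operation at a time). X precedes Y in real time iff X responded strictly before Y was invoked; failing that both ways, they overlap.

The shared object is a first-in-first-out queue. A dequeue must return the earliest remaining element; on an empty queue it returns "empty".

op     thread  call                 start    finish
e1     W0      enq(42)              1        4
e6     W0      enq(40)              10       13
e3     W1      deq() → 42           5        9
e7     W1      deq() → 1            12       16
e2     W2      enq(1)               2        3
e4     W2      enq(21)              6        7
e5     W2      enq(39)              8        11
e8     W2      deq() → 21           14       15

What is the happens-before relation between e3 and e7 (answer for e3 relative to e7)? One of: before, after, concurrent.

before

e3 spans [5,9], e7 spans [12,16]
resp(e3)=9 < inv(e7)=12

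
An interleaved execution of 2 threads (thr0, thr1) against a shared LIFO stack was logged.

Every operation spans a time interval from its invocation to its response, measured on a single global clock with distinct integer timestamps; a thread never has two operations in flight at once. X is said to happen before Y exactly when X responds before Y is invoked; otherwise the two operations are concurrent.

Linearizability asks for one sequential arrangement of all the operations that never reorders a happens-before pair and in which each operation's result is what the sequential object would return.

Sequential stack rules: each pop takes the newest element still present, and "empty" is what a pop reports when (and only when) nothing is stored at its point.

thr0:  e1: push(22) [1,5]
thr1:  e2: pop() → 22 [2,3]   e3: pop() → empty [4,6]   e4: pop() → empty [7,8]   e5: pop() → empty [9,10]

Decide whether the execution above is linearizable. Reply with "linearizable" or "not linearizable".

linearizable

one valid linearization: e1, e2, e3, e4, e5
1. e1 push(22), leaving stack <22>
2. e2 pop() → 22, leaving stack <>
3. e3 pop() → empty, leaving stack <>
4. e4 pop() → empty, leaving stack <>
5. e5 pop() → empty, leaving stack <>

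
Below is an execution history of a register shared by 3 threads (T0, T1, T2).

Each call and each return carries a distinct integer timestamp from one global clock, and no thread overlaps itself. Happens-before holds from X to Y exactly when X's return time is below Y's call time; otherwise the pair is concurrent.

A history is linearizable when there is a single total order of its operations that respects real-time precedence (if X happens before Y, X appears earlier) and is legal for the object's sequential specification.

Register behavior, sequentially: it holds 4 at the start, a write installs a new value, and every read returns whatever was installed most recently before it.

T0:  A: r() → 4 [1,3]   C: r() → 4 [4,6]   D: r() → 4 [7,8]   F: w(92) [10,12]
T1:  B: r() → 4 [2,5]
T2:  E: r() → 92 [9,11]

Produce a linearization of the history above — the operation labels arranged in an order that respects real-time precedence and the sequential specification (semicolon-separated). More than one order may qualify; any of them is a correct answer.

after step 1 (A r() → 4): value 4
after step 2 (B r() → 4): value 4
after step 3 (C r() → 4): value 4
after step 4 (D r() → 4): value 4
after step 5 (F w(92)): value 92
after step 6 (E r() → 92): value 92

A; B; C; D; F; E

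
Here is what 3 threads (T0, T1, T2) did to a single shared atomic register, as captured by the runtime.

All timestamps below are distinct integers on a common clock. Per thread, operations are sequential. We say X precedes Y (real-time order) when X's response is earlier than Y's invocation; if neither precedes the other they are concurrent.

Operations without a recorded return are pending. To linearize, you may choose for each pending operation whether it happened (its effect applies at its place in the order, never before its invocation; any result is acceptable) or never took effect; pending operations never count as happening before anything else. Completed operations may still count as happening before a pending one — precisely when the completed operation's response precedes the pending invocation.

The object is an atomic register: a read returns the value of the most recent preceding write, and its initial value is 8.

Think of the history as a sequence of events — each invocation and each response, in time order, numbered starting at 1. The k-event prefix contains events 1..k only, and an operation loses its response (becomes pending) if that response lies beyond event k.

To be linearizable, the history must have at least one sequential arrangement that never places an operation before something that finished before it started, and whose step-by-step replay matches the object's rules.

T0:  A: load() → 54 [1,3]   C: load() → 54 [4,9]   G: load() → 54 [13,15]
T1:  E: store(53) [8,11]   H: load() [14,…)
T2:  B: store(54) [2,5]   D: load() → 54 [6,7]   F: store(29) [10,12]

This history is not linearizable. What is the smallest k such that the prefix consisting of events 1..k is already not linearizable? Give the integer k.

15

a valid linearization of events 1..14 exists, for instance B, A, C, D, E, F:
step 1: B store(54) — value 54
step 2: A load() → 54 — value 54
step 3: C load() → 54 — value 54
step 4: D load() → 54 — value 54
step 5: E store(53) — value 53
step 6: F store(29) — value 29
once event 15 joins (G's response, time 15), exhaustive search finds no witness
no escape via the 1 pending operation (H): every completion choice fails
take A, B, C, D, E, F, G (pending dropped): step 1 already fails, because A load() → 54 cannot occur there
take A, B, C, D, F, E, G (pending dropped): step 1 already fails, because A load() → 54 cannot occur there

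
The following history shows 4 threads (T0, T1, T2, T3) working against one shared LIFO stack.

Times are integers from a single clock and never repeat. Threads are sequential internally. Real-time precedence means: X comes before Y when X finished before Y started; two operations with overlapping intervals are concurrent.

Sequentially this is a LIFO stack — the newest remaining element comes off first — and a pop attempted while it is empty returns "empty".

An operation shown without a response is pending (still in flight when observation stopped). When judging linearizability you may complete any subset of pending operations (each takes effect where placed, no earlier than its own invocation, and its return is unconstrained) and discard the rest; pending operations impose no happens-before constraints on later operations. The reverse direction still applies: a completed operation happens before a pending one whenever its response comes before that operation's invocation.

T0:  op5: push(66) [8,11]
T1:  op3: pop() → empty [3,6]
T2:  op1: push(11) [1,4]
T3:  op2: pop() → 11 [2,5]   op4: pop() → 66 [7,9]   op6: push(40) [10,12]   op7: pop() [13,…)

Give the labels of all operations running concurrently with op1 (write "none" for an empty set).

op2, op3

op1 spans [1,4]: anything still running between times 1 and 4 counts as concurrent
op2 [2,5]: concurrent
op3 [3,6]: concurrent
op4 [7,9]: after
op5 [8,11]: after
op6 [10,12]: after
op7 [13,…): after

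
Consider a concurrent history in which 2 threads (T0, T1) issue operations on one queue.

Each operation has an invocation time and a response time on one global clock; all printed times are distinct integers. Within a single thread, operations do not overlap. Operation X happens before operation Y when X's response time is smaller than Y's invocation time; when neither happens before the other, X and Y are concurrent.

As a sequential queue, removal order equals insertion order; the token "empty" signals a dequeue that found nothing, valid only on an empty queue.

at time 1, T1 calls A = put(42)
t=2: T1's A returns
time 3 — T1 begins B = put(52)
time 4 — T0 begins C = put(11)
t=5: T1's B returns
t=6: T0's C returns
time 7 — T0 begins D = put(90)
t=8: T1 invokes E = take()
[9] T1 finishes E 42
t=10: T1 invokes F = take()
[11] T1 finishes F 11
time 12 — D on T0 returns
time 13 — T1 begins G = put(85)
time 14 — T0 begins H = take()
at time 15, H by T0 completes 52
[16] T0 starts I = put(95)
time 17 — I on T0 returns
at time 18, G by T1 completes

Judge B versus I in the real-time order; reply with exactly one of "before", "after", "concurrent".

B spans [3,5], I spans [16,17]
resp(B)=5 < inv(I)=16

before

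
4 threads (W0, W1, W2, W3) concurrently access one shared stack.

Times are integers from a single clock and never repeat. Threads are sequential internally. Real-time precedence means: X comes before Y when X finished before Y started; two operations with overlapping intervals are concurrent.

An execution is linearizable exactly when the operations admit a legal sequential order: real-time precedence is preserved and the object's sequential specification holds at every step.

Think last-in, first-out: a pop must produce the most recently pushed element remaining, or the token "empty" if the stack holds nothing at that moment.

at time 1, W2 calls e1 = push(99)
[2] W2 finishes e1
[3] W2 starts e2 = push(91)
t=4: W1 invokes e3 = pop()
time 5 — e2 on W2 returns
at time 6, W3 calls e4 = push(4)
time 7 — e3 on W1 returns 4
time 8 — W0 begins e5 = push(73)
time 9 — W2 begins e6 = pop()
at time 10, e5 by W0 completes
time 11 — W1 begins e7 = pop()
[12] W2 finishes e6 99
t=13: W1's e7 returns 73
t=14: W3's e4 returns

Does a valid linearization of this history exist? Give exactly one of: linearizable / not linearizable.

not linearizable

already the first 12 events (up to e6's response at time 12) admit no linearization; the first 11 still do
checked exhaustively: 4 real-time-consistent orders of 5 completed operations, zero legal stack replays
no escape via the 2 pending operations (e4, e7): every completion choice fails
one such order, e1, e2, e3, e5, e6 (pending dropped), breaks at step 3 where e3 pop() → 4 is illegal
one such order, e1, e2, e3, e6, e5 (pending dropped), breaks at step 3 where e3 pop() → 4 is illegal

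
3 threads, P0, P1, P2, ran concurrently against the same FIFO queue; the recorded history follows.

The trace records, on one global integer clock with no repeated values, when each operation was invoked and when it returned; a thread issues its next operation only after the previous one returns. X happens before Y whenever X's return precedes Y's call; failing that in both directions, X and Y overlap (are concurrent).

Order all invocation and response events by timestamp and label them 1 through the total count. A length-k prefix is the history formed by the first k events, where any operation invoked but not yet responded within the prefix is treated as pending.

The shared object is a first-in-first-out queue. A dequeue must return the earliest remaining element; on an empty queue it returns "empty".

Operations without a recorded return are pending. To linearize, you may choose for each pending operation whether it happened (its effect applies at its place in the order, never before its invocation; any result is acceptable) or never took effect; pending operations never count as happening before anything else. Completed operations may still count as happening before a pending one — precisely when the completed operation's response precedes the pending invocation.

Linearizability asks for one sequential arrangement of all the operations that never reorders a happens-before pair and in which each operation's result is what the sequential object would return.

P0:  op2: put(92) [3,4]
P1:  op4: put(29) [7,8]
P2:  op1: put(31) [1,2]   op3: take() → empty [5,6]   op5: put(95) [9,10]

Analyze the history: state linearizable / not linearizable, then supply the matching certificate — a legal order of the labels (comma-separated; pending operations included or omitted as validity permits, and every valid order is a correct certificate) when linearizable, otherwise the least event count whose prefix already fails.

not linearizable — minimal violating prefix: 6 events

prefix check: 1..5 passes, 1..6 fails once op3's time-6 response joins
a single order respects real time; the 3 completed FIFO queue operations fail replay along it
one such order, op1, op2, op3, breaks at step 3 where op3 take() → empty is illegal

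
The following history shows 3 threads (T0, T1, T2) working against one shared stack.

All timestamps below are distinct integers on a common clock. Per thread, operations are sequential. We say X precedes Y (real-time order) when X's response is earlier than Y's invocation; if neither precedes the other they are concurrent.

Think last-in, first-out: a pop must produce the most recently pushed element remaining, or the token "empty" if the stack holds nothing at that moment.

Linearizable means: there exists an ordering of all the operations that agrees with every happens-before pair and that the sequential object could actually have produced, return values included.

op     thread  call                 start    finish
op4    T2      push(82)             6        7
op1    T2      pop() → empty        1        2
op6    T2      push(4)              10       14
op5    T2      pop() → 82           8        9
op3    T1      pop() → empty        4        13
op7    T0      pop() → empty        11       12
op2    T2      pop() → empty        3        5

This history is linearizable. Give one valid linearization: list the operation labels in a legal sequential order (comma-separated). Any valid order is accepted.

after step 1 (op1 pop() → empty): stack <>
after step 2 (op2 pop() → empty): stack <>
after step 3 (op3 pop() → empty): stack <>
after step 4 (op4 push(82)): stack <82>
after step 5 (op5 pop() → 82): stack <>
after step 6 (op7 pop() → empty): stack <>
after step 7 (op6 push(4)): stack <4>

op1, op2, op3, op4, op5, op7, op6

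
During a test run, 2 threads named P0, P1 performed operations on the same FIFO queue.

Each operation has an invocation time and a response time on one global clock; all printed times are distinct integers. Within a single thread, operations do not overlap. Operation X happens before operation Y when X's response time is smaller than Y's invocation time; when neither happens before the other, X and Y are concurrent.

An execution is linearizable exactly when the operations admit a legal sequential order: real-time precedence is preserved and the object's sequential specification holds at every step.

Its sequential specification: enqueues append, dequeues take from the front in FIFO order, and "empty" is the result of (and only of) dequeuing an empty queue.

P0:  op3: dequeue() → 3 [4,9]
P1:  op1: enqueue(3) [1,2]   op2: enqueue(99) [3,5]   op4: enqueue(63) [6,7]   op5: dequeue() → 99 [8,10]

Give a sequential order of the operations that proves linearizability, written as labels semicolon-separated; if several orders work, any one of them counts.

op1; op2; op3; op4; op5

after step 1 (op1 enqueue(3)): queue <3>
after step 2 (op2 enqueue(99)): queue <3,99>
after step 3 (op3 dequeue() → 3): queue <99>
after step 4 (op4 enqueue(63)): queue <99,63>
after step 5 (op5 dequeue() → 99): queue <63>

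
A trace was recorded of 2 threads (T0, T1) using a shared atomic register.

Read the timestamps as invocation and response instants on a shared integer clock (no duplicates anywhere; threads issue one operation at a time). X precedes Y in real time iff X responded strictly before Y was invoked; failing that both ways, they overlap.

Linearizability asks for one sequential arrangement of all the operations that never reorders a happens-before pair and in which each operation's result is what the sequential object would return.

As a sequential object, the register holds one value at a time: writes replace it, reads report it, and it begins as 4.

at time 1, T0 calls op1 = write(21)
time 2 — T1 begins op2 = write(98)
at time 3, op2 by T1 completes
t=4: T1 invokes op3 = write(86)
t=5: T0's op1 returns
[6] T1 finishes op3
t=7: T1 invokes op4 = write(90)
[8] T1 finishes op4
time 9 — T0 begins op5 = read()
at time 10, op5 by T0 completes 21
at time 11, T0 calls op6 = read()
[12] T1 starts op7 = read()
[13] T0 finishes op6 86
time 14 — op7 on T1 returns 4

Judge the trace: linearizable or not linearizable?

through event 9 a valid linearization exists; event 10 (op5 responding at time 10) ends that
checked exhaustively: 3 real-time-consistent orders of 5 completed operations, zero legal atomic register replays
one such order, op1, op2, op3, op4, op5, breaks at step 5 where op5 read() → 21 is illegal
one such order, op2, op1, op3, op4, op5, breaks at step 5 where op5 read() → 21 is illegal

not linearizable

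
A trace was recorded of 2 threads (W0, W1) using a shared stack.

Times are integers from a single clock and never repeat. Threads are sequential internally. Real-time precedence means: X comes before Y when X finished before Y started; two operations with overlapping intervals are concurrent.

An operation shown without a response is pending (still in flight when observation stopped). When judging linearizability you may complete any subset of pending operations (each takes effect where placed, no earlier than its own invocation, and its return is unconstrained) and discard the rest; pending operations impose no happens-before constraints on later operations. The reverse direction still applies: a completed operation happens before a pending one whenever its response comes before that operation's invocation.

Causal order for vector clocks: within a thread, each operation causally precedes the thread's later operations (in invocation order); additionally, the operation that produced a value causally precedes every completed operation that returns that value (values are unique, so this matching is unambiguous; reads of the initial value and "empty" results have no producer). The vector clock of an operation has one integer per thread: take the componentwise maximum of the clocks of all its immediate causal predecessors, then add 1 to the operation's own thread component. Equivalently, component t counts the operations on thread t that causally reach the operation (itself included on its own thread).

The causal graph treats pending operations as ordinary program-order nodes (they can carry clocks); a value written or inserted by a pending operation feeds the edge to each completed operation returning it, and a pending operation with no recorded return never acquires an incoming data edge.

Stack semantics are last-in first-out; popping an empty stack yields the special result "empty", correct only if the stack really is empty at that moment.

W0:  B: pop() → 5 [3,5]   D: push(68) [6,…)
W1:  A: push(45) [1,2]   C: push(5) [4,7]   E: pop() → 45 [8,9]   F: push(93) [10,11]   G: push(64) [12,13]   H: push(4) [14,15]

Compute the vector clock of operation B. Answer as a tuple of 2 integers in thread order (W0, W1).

root op A, invoked 1: fresh clock plus W1's own tick → (0, 1)
invoked at 4, C merges VC(A)=(0, 1) and bumps W1's slot → (0, 2)
invoked at 8, E merges VC(A)=(0, 1), VC(C)=(0, 2) and bumps W1's slot → (0, 3)
invoked at 3, B merges VC(C)=(0, 2) and bumps W0's slot → (1, 2)
invoked at 10, F merges VC(E)=(0, 3) and bumps W1's slot → (0, 4)
invoked at 6, D merges VC(B)=(1, 2) and bumps W0's slot → (2, 2)
invoked at 12, G merges VC(F)=(0, 4) and bumps W1's slot → (0, 5)
invoked at 14, H merges VC(G)=(0, 5) and bumps W1's slot → (0, 6)
target: VC(B) = (1, 2)

(1, 2)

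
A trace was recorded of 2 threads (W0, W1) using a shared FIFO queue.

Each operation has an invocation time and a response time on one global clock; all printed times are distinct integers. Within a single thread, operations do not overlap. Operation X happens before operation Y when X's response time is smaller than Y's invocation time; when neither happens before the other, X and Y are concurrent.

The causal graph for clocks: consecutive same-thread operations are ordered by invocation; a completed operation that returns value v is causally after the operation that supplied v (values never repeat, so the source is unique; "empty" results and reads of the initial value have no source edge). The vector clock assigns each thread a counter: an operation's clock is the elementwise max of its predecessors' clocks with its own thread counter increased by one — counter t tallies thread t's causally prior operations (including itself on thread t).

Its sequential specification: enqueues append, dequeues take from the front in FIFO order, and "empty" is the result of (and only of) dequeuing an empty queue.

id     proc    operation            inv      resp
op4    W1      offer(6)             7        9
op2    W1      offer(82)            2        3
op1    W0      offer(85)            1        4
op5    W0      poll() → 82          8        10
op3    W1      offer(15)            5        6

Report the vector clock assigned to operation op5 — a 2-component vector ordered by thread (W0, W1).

op2 (invocation 2): nothing precedes it; W1's component alone gives (0, 1)
op1 (invocation 1): nothing precedes it; W0's component alone gives (1, 0)
op3, invoked 5, takes VC(op2)=(0, 1) under max, adds 1 for W1 → (0, 2)
op4, invoked 7, takes VC(op3)=(0, 2) under max, adds 1 for W1 → (0, 3)
op5, invoked 8, takes VC(op1)=(1, 0), VC(op2)=(0, 1) under max, adds 1 for W0 → (2, 1)
target: VC(op5) = (2, 1)

(2, 1)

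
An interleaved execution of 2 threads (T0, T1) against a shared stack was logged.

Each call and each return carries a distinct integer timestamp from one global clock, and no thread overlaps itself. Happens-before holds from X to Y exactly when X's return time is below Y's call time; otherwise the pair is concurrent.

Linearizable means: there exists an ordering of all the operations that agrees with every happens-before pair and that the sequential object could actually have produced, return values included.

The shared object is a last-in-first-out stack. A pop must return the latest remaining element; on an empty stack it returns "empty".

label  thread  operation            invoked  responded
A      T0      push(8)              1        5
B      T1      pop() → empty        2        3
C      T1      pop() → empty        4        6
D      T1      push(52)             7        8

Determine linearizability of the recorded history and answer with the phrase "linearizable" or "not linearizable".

linearizable

witness order: B, C, A, D
1. B pop() → empty, leaving stack <>
2. C pop() → empty, leaving stack <>
3. A push(8), leaving stack <8>
4. D push(52), leaving stack <8,52>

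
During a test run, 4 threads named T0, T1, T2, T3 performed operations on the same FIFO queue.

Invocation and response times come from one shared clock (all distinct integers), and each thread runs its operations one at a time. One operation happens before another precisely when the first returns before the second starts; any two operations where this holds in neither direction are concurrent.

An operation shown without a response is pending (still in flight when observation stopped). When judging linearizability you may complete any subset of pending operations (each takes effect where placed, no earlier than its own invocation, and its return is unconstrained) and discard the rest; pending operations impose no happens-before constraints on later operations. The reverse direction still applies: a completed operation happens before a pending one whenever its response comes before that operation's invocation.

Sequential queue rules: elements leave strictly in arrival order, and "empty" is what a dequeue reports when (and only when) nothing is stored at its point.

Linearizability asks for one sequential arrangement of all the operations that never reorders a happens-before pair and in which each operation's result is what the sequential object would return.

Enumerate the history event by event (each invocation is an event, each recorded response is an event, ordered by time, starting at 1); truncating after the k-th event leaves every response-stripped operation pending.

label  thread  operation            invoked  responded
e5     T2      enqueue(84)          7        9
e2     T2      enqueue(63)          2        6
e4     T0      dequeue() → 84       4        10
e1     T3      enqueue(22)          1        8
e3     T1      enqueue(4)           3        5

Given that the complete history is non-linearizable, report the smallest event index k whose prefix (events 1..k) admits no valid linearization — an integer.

events 1..9 are linearizable, e.g. via e1, e2, e3, e4, e5:
after step 1 (e1 enqueue(22)): queue <22>
after step 2 (e2 enqueue(63)): queue <22,63>
after step 3 (e3 enqueue(4)): queue <22,63,4>
after step 4 (e4 dequeue() (pending, included)): queue <63,4>
after step 5 (e5 enqueue(84)): queue <63,4,84>
at event 10 (e4's time-10 response) nothing linearizes any more
one such order, e1, e2, e3, e4, e5, breaks at step 4 where e4 dequeue() → 84 is illegal
one such order, e1, e2, e3, e5, e4, breaks at step 5 where e4 dequeue() → 84 is illegal

10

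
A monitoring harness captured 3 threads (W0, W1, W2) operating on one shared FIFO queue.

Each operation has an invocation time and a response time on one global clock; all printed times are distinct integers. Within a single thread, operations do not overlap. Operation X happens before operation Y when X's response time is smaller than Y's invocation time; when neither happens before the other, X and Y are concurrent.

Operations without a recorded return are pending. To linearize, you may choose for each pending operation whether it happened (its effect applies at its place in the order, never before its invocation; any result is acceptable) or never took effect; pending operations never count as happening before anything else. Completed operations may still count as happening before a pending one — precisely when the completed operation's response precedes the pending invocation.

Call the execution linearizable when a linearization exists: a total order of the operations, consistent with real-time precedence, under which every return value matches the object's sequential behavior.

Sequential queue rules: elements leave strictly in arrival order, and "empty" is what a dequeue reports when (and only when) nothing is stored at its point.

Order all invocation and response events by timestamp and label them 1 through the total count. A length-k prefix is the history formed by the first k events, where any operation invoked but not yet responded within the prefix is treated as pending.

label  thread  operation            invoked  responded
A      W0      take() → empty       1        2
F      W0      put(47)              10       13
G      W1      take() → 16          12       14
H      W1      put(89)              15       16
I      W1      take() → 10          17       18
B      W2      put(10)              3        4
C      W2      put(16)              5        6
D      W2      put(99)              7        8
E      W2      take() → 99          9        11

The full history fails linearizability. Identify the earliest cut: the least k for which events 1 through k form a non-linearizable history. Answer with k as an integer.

11

one valid order for events 1..10 is A, B, C, D:
1. A take() → empty, leaving queue <>
2. B put(10), leaving queue <10>
3. C put(16), leaving queue <10,16>
4. D put(99), leaving queue <10,16,99>
at event 11 (E's time-11 response) nothing linearizes any more
completion choices over the 1 pending operation (F) were checked; none helps
take A, B, C, D, E (pending dropped): step 5 already fails, because E take() → 99 cannot occur there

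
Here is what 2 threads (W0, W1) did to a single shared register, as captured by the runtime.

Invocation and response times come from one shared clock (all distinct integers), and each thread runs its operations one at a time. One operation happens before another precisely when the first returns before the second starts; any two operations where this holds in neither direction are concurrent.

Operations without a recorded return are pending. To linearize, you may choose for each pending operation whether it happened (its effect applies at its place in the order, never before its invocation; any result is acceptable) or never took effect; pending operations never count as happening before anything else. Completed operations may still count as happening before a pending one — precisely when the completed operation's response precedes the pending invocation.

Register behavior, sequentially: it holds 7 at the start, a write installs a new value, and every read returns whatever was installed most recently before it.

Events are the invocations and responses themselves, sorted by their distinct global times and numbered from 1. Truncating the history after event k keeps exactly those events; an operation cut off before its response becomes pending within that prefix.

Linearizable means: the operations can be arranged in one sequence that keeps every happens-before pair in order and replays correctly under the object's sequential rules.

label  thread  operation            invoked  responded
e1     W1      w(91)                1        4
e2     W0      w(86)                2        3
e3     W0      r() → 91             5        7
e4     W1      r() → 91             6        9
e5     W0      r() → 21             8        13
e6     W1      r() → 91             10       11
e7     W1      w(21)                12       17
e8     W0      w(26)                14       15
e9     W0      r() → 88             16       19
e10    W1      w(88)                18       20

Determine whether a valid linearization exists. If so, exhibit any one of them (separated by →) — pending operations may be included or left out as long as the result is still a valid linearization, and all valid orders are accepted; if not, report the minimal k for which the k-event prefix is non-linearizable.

linearizable — witness: e2 → e1 → e3 → e4 → e6 → e7 → e5 → e8 → e10 → e9

1. e2 w(86), leaving value 86
2. e1 w(91), leaving value 91
3. e3 r() → 91, leaving value 91
4. e4 r() → 91, leaving value 91
5. e6 r() → 91, leaving value 91
6. e7 w(21), leaving value 21
7. e5 r() → 21, leaving value 21
8. e8 w(26), leaving value 26
9. e10 w(88), leaving value 88
10. e9 r() → 88, leaving value 88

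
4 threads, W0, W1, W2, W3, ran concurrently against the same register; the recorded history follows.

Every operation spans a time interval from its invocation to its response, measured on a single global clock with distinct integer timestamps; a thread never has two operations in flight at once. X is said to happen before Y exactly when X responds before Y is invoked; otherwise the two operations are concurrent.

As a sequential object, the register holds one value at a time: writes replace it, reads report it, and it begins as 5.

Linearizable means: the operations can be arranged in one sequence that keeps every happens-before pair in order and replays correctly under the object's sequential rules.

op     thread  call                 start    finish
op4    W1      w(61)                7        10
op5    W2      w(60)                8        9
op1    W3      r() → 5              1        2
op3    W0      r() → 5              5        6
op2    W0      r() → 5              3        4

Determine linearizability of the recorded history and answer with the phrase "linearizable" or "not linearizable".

witness order: op1, op2, op3, op4, op5
after step 1 (op1 r() → 5): value 5
after step 2 (op2 r() → 5): value 5
after step 3 (op3 r() → 5): value 5
after step 4 (op4 w(61)): value 61
after step 5 (op5 w(60)): value 60

linearizable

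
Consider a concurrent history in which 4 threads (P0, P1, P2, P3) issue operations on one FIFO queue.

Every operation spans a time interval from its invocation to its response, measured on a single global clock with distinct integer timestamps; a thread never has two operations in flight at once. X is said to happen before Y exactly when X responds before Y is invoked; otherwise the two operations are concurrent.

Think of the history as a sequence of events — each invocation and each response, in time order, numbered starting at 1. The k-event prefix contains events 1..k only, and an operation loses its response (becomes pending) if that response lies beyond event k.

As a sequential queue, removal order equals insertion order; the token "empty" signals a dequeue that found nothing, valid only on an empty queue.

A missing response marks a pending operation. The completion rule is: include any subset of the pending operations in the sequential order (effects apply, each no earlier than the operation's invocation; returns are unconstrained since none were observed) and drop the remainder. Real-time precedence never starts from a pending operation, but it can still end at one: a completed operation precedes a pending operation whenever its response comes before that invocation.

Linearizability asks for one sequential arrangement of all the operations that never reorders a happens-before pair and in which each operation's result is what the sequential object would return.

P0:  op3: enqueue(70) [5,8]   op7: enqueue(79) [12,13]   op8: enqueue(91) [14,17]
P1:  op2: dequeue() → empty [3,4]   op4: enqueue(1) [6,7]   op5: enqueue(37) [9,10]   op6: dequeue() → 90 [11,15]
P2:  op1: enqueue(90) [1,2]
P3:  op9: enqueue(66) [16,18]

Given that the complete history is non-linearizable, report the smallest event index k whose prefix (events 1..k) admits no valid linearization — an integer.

4

a valid linearization of events 1..3 exists, for instance op1:
1. op1 enqueue(90), leaving queue <90>
adding event 4 (op2 responds at 4) leaves no legal real-time order
for example op1, op2 fails at step 2: op2 dequeue() → empty is not legal there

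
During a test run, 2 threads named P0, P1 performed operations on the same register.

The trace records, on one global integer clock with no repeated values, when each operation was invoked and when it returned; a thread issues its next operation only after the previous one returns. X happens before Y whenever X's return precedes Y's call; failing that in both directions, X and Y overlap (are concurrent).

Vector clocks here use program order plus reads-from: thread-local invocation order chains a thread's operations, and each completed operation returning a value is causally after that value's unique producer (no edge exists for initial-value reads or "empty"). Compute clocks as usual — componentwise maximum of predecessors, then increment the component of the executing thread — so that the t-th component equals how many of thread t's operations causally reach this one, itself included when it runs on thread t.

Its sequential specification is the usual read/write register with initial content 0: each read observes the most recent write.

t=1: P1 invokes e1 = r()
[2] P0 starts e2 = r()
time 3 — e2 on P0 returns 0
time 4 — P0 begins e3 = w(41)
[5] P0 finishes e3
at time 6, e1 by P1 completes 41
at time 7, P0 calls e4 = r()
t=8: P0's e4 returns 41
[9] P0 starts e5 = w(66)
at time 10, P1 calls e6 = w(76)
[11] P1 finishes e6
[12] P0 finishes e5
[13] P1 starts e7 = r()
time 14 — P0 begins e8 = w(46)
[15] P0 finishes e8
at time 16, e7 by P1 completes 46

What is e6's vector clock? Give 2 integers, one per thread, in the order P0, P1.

(2, 2)

no predecessors for e2 (invoked 2): P0 increments from zero → (1, 0)
VC(e3, invoked at 4): max of VC(e2)=(1, 0), then +1 on thread P0 → (2, 0)
VC(e1, invoked at 1): max of VC(e3)=(2, 0), then +1 on thread P1 → (2, 1)
VC(e4, invoked at 7): max of VC(e3)=(2, 0), then +1 on thread P0 → (3, 0)
VC(e6, invoked at 10): max of VC(e1)=(2, 1), then +1 on thread P1 → (2, 2)
VC(e5, invoked at 9): max of VC(e4)=(3, 0), then +1 on thread P0 → (4, 0)
VC(e8, invoked at 14): max of VC(e5)=(4, 0), then +1 on thread P0 → (5, 0)
VC(e7, invoked at 13): max of VC(e6)=(2, 2), VC(e8)=(5, 0), then +1 on thread P1 → (5, 3)
target: VC(e6) = (2, 2)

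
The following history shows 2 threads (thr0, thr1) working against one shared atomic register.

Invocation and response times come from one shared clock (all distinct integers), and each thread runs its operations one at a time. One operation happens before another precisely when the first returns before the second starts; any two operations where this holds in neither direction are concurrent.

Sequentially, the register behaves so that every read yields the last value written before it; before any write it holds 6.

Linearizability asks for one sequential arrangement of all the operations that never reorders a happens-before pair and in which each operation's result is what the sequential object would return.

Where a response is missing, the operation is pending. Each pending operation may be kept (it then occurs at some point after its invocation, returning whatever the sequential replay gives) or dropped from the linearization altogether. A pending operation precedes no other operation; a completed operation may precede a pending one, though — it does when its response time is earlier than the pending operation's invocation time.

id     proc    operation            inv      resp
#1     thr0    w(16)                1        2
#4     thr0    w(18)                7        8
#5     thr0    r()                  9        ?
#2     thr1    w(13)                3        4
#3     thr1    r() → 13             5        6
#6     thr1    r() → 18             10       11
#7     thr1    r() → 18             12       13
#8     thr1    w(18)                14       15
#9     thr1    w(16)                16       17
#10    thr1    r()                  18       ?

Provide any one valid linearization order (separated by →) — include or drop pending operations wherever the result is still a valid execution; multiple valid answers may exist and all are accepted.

step 1: #1 w(16) — value 16
step 2: #2 w(13) — value 13
step 3: #3 r() → 13 — value 13
step 4: #4 w(18) — value 18
step 5: #5 r() (pending, included) — value 18
step 6: #6 r() → 18 — value 18
step 7: #7 r() → 18 — value 18
step 8: #8 w(18) — value 18
step 9: #9 w(16) — value 16

#1 → #2 → #3 → #4 → #5 → #6 → #7 → #8 → #9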